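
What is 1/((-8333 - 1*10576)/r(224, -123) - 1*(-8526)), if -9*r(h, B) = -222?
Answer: 74/574197 ≈ 0.00012888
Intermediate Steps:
r(h, B) = 74/3 (r(h, B) = -1/9*(-222) = 74/3)
1/((-8333 - 1*10576)/r(224, -123) - 1*(-8526)) = 1/((-8333 - 1*10576)/(74/3) - 1*(-8526)) = 1/((-8333 - 10576)*(3/74) + 8526) = 1/(-18909*3/74 + 8526) = 1/(-56727/74 + 8526) = 1/(574197/74) = 74/574197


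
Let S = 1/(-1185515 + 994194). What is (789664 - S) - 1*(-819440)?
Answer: 307855386385/191321 ≈ 1.6091e+6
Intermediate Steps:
S = -1/191321 (S = 1/(-191321) = -1/191321 ≈ -5.2268e-6)
(789664 - S) - 1*(-819440) = (789664 - 1*(-1/191321)) - 1*(-819440) = (789664 + 1/191321) + 819440 = 151079306145/191321 + 819440 = 307855386385/191321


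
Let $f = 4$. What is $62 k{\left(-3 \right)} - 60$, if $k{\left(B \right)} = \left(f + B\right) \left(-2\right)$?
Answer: $-184$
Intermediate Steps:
$k{\left(B \right)} = -8 - 2 B$ ($k{\left(B \right)} = \left(4 + B\right) \left(-2\right) = -8 - 2 B$)
$62 k{\left(-3 \right)} - 60 = 62 \left(-8 - -6\right) - 60 = 62 \left(-8 + 6\right) - 60 = 62 \left(-2\right) - 60 = -124 - 60 = -184$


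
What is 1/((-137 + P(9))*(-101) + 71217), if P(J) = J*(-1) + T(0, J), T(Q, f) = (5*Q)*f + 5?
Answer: 1/85458 ≈ 1.1702e-5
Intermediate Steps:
T(Q, f) = 5 + 5*Q*f (T(Q, f) = 5*Q*f + 5 = 5 + 5*Q*f)
P(J) = 5 - J (P(J) = J*(-1) + (5 + 5*0*J) = -J + (5 + 0) = -J + 5 = 5 - J)
1/((-137 + P(9))*(-101) + 71217) = 1/((-137 + (5 - 1*9))*(-101) + 71217) = 1/((-137 + (5 - 9))*(-101) + 71217) = 1/((-137 - 4)*(-101) + 71217) = 1/(-141*(-101) + 71217) = 1/(14241 + 71217) = 1/85458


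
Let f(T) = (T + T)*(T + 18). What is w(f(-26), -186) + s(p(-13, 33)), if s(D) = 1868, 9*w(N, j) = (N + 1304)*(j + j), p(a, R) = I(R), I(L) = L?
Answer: -207676/3 ≈ -69225.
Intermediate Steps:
p(a, R) = R
f(T) = 2*T*(18 + T) (f(T) = (2*T)*(18 + T) = 2*T*(18 + T))
w(N, j) = 2*j*(1304 + N)/9 (w(N, j) = ((N + 1304)*(j + j))/9 = ((1304 + N)*(2*j))/9 = (2*j*(1304 + N))/9 = 2*j*(1304 + N)/9)
w(f(-26), -186) + s(p(-13, 33)) = (2/9)*(-186)*(1304 + 2*(-26)*(18 - 26)) + 1868 = (2/9)*(-186)*(1304 + 2*(-26)*(-8)) + 1868 = (2/9)*(-186)*(1304 + 416) + 1868 = (2/9)*(-186)*1720 + 1868 = -213280/3 + 1868 = -207676/3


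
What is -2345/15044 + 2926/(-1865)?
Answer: -48392169/28057060 ≈ -1.7248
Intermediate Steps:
-2345/15044 + 2926/(-1865) = -2345*1/15044 + 2926*(-1/1865) = -2345/15044 - 2926/1865 = -48392169/28057060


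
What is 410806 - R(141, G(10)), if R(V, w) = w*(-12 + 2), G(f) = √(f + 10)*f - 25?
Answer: 410556 + 200*√5 ≈ 4.1100e+5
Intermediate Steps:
G(f) = -25 + f*√(10 + f) (G(f) = √(10 + f)*f - 25 = f*√(10 + f) - 25 = -25 + f*√(10 + f))
R(V, w) = -10*w (R(V, w) = w*(-10) = -10*w)
410806 - R(141, G(10)) = 410806 - (-10)*(-25 + 10*√(10 + 10)) = 410806 - (-10)*(-25 + 10*√20) = 410806 - (-10)*(-25 + 10*(2*√5)) = 410806 - (-10)*(-25 + 20*√5) = 410806 - (250 - 200*√5) = 410806 + (-250 + 200*√5) = 410556 + 200*√5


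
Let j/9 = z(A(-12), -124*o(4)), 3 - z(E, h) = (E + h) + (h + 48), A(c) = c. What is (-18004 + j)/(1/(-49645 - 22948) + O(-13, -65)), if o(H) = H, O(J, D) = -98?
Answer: 680414189/7114115 ≈ 95.643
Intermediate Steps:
z(E, h) = -45 - E - 2*h (z(E, h) = 3 - ((E + h) + (h + 48)) = 3 - ((E + h) + (48 + h)) = 3 - (48 + E + 2*h) = 3 + (-48 - E - 2*h) = -45 - E - 2*h)
j = 8631 (j = 9*(-45 - 1*(-12) - (-248)*4) = 9*(-45 + 12 - 2*(-496)) = 9*(-45 + 12 + 992) = 9*959 = 8631)
(-18004 + j)/(1/(-49645 - 22948) + O(-13, -65)) = (-18004 + 8631)/(1/(-49645 - 22948) - 98) = -9373/(1/(-72593) - 98) = -9373/(-1/72593 - 98) = -9373/(-7114115/72593) = -9373*(-72593/7114115) = 680414189/7114115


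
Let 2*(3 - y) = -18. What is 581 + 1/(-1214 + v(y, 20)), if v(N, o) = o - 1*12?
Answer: 700685/1206 ≈ 581.00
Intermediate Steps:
y = 12 (y = 3 - ½*(-18) = 3 + 9 = 12)
v(N, o) = -12 + o (v(N, o) = o - 12 = -12 + o)
581 + 1/(-1214 + v(y, 20)) = 581 + 1/(-1214 + (-12 + 20)) = 581 + 1/(-1214 + 8) = 581 + 1/(-1206) = 581 - 1/1206 = 700685/1206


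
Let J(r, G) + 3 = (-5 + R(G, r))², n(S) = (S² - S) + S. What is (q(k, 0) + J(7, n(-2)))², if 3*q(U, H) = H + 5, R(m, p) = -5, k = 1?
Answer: 87616/9 ≈ 9735.1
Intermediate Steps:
n(S) = S²
q(U, H) = 5/3 + H/3 (q(U, H) = (H + 5)/3 = (5 + H)/3 = 5/3 + H/3)
J(r, G) = 97 (J(r, G) = -3 + (-5 - 5)² = -3 + (-10)² = -3 + 100 = 97)
(q(k, 0) + J(7, n(-2)))² = ((5/3 + (⅓)*0) + 97)² = ((5/3 + 0) + 97)² = (5/3 + 97)² = (296/3)² = 87616/9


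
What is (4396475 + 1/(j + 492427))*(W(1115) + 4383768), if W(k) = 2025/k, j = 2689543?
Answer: 13675817410814153377419/709579310 ≈ 1.9273e+13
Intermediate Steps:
(4396475 + 1/(j + 492427))*(W(1115) + 4383768) = (4396475 + 1/(2689543 + 492427))*(2025/1115 + 4383768) = (4396475 + 1/3181970)*(2025*(1/1115) + 4383768) = (4396475 + 1/3181970)*(405/223 + 4383768) = (13989451555751/3181970)*(977580669/223) = 13675817410814153377419/709579310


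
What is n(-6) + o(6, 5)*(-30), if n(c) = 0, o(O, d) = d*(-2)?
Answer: 300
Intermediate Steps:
o(O, d) = -2*d
n(-6) + o(6, 5)*(-30) = 0 - 2*5*(-30) = 0 - 10*(-30) = 0 + 300 = 300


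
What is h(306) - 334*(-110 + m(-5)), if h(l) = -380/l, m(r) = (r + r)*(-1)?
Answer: 5110010/153 ≈ 33399.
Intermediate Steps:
m(r) = -2*r (m(r) = (2*r)*(-1) = -2*r)
h(306) - 334*(-110 + m(-5)) = -380/306 - 334*(-110 - 2*(-5)) = -380*1/306 - 334*(-110 + 10) = -190/153 - 334*(-100) = -190/153 + 33400 = 5110010/153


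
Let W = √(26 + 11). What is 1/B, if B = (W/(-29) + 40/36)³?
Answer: 17779581/(290 - 9*√37)³ ≈ 1.3655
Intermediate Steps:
W = √37 ≈ 6.0828
B = (10/9 - √37/29)³ (B = (√37/(-29) + 40/36)³ = (√37*(-1/29) + 40*(1/36))³ = (-√37/29 + 10/9)³ = (10/9 - √37/29)³ ≈ 0.73231)
1/B = 1/(930910/613089 - 85099*√37/658503)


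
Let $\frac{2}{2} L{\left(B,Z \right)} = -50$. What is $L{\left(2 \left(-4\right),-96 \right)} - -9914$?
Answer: $9864$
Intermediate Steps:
$L{\left(B,Z \right)} = -50$
$L{\left(2 \left(-4\right),-96 \right)} - -9914 = -50 - -9914 = -50 + 9914 = 9864$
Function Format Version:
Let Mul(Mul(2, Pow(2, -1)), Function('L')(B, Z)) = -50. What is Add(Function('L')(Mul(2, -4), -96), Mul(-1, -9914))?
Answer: 9864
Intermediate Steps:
Function('L')(B, Z) = -50
Add(Function('L')(Mul(2, -4), -96), Mul(-1, -9914)) = Add(-50, Mul(-1, -9914)) = Add(-50, 9914) = 9864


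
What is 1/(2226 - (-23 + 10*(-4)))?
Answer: 1/2289 ≈ 0.00043687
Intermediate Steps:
1/(2226 - (-23 + 10*(-4))) = 1/(2226 - (-23 - 40)) = 1/(2226 - 1*(-63)) = 1/(2226 + 63) = 1/2289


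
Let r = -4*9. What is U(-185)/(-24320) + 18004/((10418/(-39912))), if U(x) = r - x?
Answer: -8737880655821/126682880 ≈ -68975.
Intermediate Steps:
r = -36
U(x) = -36 - x
U(-185)/(-24320) + 18004/((10418/(-39912))) = (-36 - 1*(-185))/(-24320) + 18004/((10418/(-39912))) = (-36 + 185)*(-1/24320) + 18004/((10418*(-1/39912))) = 149*(-1/24320) + 18004/(-5209/19956) = -149/24320 + 18004*(-19956/5209) = -149/24320 - 359287824/5209 = -8737880655821/126682880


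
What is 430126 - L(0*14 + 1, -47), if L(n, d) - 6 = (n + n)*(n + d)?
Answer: 430212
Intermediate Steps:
L(n, d) = 6 + 2*n*(d + n) (L(n, d) = 6 + (n + n)*(n + d) = 6 + (2*n)*(d + n) = 6 + 2*n*(d + n))
430126 - L(0*14 + 1, -47) = 430126 - (6 + 2*(0*14 + 1)**2 + 2*(-47)*(0*14 + 1)) = 430126 - (6 + 2*(0 + 1)**2 + 2*(-47)*(0 + 1)) = 430126 - (6 + 2*1**2 + 2*(-47)*1) = 430126 - (6 + 2*1 - 94) = 430126 - (6 + 2 - 94) = 430126 - 1*(-86) = 430126 + 86 = 430212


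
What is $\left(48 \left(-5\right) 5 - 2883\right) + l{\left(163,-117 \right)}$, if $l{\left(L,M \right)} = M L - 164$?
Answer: $-23318$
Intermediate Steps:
$l{\left(L,M \right)} = -164 + L M$ ($l{\left(L,M \right)} = L M - 164 = -164 + L M$)
$\left(48 \left(-5\right) 5 - 2883\right) + l{\left(163,-117 \right)} = \left(48 \left(-5\right) 5 - 2883\right) + \left(-164 + 163 \left(-117\right)\right) = \left(\left(-240\right) 5 - 2883\right) - 19235 = \left(-1200 - 2883\right) - 19235 = -4083 - 19235 = -23318$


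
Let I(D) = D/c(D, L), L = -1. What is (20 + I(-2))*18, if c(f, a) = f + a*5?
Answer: 2556/7 ≈ 365.14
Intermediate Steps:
c(f, a) = f + 5*a
I(D) = D/(-5 + D) (I(D) = D/(D + 5*(-1)) = D/(D - 5) = D/(-5 + D))
(20 + I(-2))*18 = (20 - 2/(-5 - 2))*18 = (20 - 2/(-7))*18 = (20 - 2*(-⅐))*18 = (20 + 2/7)*18 = (142/7)*18 = 2556/7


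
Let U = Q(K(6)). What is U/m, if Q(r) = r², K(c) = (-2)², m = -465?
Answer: -16/465 ≈ -0.034409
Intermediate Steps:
K(c) = 4
U = 16 (U = 4² = 16)
U/m = 16/(-465) = 16*(-1/465) = -16/465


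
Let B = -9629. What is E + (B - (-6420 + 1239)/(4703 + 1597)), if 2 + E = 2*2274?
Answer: -10672573/2100 ≈ -5082.2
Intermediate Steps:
E = 4546 (E = -2 + 2*2274 = -2 + 4548 = 4546)
E + (B - (-6420 + 1239)/(4703 + 1597)) = 4546 + (-9629 - (-6420 + 1239)/(4703 + 1597)) = 4546 + (-9629 - (-5181)/6300) = 4546 + (-9629 - 1*(-1727/2100)) = 4546 + (-9629 + 1727/2100) = 4546 - 20219173/2100 = -10672573/2100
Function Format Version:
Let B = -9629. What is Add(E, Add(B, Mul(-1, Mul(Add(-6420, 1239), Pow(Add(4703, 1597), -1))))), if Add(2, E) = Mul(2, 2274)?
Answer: Rational(-10672573, 2100) ≈ -5082.2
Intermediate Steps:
E = 4546 (E = Add(-2, Mul(2, 2274)) = Add(-2, 4548) = 4546)
Add(E, Add(B, Mul(-1, Mul(Add(-6420, 1239), Pow(Add(4703, 1597), -1))))) = Add(4546, Add(-9629, Mul(-1, Mul(Add(-6420, 1239), Pow(Add(4703, 1597), -1))))) = Add(4546, Add(-9629, Mul(-1, Mul(-5181, Pow(6300, -1))))) = Add(4546, Add(-9629, Mul(-1, Mul(-5181, Rational(1, 6300))))) = Add(4546, Add(-9629, Mul(-1, Rational(-1727, 2100)))) = Add(4546, Add(-9629, Rational(1727, 2100))) = Add(4546, Rational(-20219173, 2100)) = Rational(-10672573, 2100)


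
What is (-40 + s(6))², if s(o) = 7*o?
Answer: 4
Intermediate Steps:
(-40 + s(6))² = (-40 + 7*6)² = (-40 + 42)² = 2² = 4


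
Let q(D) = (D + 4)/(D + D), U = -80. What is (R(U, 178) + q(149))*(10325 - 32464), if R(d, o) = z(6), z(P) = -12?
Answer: 75781797/298 ≈ 2.5430e+5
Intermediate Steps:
q(D) = (4 + D)/(2*D) (q(D) = (4 + D)/((2*D)) = (4 + D)*(1/(2*D)) = (4 + D)/(2*D))
R(d, o) = -12
(R(U, 178) + q(149))*(10325 - 32464) = (-12 + (1/2)*(4 + 149)/149)*(10325 - 32464) = (-12 + (1/2)*(1/149)*153)*(-22139) = (-12 + 153/298)*(-22139) = -3423/298*(-22139) = 75781797/298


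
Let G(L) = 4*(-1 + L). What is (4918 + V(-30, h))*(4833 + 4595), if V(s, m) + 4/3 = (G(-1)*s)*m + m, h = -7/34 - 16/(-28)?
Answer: 16845012314/357 ≈ 4.7185e+7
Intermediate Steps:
G(L) = -4 + 4*L
h = 87/238 (h = -7*1/34 - 16*(-1/28) = -7/34 + 4/7 = 87/238 ≈ 0.36555)
V(s, m) = -4/3 + m - 8*m*s (V(s, m) = -4/3 + (((-4 + 4*(-1))*s)*m + m) = -4/3 + (((-4 - 4)*s)*m + m) = -4/3 + ((-8*s)*m + m) = -4/3 + (-8*m*s + m) = -4/3 + (m - 8*m*s) = -4/3 + m - 8*m*s)
(4918 + V(-30, h))*(4833 + 4595) = (4918 + (-4/3 + 87/238 - 8*87/238*(-30)))*(4833 + 4595) = (4918 + (-4/3 + 87/238 + 10440/119))*9428 = (4918 + 61949/714)*9428 = (3573401/714)*9428 = 16845012314/357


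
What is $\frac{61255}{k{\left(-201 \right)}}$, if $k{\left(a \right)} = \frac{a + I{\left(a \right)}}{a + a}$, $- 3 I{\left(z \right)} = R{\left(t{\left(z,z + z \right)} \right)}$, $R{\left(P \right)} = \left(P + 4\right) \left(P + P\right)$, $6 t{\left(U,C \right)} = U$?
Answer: $\frac{2205180}{77} \approx 28639.0$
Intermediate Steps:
$t{\left(U,C \right)} = \frac{U}{6}$
$R{\left(P \right)} = 2 P \left(4 + P\right)$ ($R{\left(P \right)} = \left(4 + P\right) 2 P = 2 P \left(4 + P\right)$)
$I{\left(z \right)} = - \frac{z \left(4 + \frac{z}{6}\right)}{9}$ ($I{\left(z \right)} = - \frac{2 \frac{z}{6} \left(4 + \frac{z}{6}\right)}{3} = - \frac{\frac{1}{3} z \left(4 + \frac{z}{6}\right)}{3} = - \frac{z \left(4 + \frac{z}{6}\right)}{9}$)
$k{\left(a \right)} = \frac{a - \frac{a \left(24 + a\right)}{54}}{2 a}$ ($k{\left(a \right)} = \frac{a - \frac{a \left(24 + a\right)}{54}}{a + a} = \frac{a - \frac{a \left(24 + a\right)}{54}}{2 a}$)
$\frac{61255}{k{\left(-201 \right)}} = \frac{61255}{\frac{5}{18} - - \frac{67}{36}} = \frac{61255}{\frac{5}{18} + \frac{67}{36}} = \frac{61255}{\frac{77}{36}} = 61255 \cdot \frac{36}{77} = \frac{2205180}{77}$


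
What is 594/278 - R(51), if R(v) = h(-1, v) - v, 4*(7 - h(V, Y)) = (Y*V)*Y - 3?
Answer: -84076/139 ≈ -604.86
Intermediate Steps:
h(V, Y) = 31/4 - V*Y²/4 (h(V, Y) = 7 - ((Y*V)*Y - 3)/4 = 7 - ((V*Y)*Y - 3)/4 = 7 - (V*Y² - 3)/4 = 7 - (-3 + V*Y²)/4 = 7 + (¾ - V*Y²/4) = 31/4 - V*Y²/4)
R(v) = 31/4 - v + v²/4 (R(v) = (31/4 - ¼*(-1)*v²) - v = (31/4 + v²/4) - v = 31/4 - v + v²/4)
594/278 - R(51) = 594/278 - (31/4 - 1*51 + (¼)*51²) = 594*(1/278) - (31/4 - 51 + (¼)*2601) = 297/139 - (31/4 - 51 + 2601/4) = 297/139 - 1*607 = 297/139 - 607 = -84076/139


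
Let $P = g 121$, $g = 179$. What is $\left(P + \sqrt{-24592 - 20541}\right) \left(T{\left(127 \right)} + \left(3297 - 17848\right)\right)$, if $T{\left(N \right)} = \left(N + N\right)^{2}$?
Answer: $1082191935 + 549615 i \sqrt{373} \approx 1.0822 \cdot 10^{9} + 1.0615 \cdot 10^{7} i$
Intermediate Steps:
$T{\left(N \right)} = 4 N^{2}$ ($T{\left(N \right)} = \left(2 N\right)^{2} = 4 N^{2}$)
$P = 21659$ ($P = 179 \cdot 121 = 21659$)
$\left(P + \sqrt{-24592 - 20541}\right) \left(T{\left(127 \right)} + \left(3297 - 17848\right)\right) = \left(21659 + \sqrt{-24592 - 20541}\right) \left(4 \cdot 127^{2} + \left(3297 - 17848\right)\right) = \left(21659 + \sqrt{-45133}\right) \left(4 \cdot 16129 - 14551\right) = \left(21659 + 11 i \sqrt{373}\right) \left(64516 - 14551\right) = \left(21659 + 11 i \sqrt{373}\right) 49965 = 1082191935 + 549615 i \sqrt{373}$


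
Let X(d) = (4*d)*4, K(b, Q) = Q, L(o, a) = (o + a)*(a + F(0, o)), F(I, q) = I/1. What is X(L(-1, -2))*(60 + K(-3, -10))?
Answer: 4800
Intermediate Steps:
F(I, q) = I (F(I, q) = I*1 = I)
L(o, a) = a*(a + o) (L(o, a) = (o + a)*(a + 0) = (a + o)*a = a*(a + o))
X(d) = 16*d
X(L(-1, -2))*(60 + K(-3, -10)) = (16*(-2*(-2 - 1)))*(60 - 10) = (16*(-2*(-3)))*50 = (16*6)*50 = 96*50 = 4800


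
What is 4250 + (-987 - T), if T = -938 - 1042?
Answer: 5243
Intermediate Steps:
T = -1980
4250 + (-987 - T) = 4250 + (-987 - 1*(-1980)) = 4250 + (-987 + 1980) = 4250 + 993 = 5243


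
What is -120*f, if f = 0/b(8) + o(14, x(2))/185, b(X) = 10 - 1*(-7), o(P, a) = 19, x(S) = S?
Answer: -456/37 ≈ -12.324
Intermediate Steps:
b(X) = 17 (b(X) = 10 + 7 = 17)
f = 19/185 (f = 0/17 + 19/185 = 0*(1/17) + 19*(1/185) = 0 + 19/185 = 19/185 ≈ 0.10270)
-120*f = -120*19/185 = -456/37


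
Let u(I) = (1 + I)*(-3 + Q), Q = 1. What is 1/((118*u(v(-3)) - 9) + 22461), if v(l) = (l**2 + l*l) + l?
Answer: 1/18676 ≈ 5.3545e-5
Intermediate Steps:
v(l) = l + 2*l**2 (v(l) = (l**2 + l**2) + l = 2*l**2 + l = l + 2*l**2)
u(I) = -2 - 2*I (u(I) = (1 + I)*(-3 + 1) = (1 + I)*(-2) = -2 - 2*I)
1/((118*u(v(-3)) - 9) + 22461) = 1/((118*(-2 - (-6)*(1 + 2*(-3))) - 9) + 22461) = 1/((118*(-2 - (-6)*(1 - 6)) - 9) + 22461) = 1/((118*(-2 - (-6)*(-5)) - 9) + 22461) = 1/((118*(-2 - 2*15) - 9) + 22461) = 1/((118*(-2 - 30) - 9) + 22461) = 1/((118*(-32) - 9) + 22461) = 1/((-3776 - 9) + 22461) = 1/(-3785 + 22461) = 1/18676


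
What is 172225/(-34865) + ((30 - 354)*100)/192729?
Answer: -2288158535/447966439 ≈ -5.1079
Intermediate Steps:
172225/(-34865) + ((30 - 354)*100)/192729 = 172225*(-1/34865) - 324*100*(1/192729) = -34445/6973 - 32400*1/192729 = -34445/6973 - 10800/64243 = -2288158535/447966439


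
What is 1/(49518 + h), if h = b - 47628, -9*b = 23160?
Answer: -3/2050 ≈ -0.0014634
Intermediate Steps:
b = -7720/3 (b = -⅑*23160 = -7720/3 ≈ -2573.3)
h = -150604/3 (h = -7720/3 - 47628 = -150604/3 ≈ -50201.)
1/(49518 + h) = 1/(49518 - 150604/3) = 1/(-2050/3) = -3/2050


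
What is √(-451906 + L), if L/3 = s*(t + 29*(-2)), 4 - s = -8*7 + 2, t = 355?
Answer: 2*I*√100057 ≈ 632.64*I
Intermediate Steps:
s = 58 (s = 4 - (-8*7 + 2) = 4 - (-56 + 2) = 4 - 1*(-54) = 4 + 54 = 58)
L = 51678 (L = 3*(58*(355 + 29*(-2))) = 3*(58*(355 - 58)) = 3*(58*297) = 3*17226 = 51678)
√(-451906 + L) = √(-451906 + 51678) = √(-400228) = 2*I*√100057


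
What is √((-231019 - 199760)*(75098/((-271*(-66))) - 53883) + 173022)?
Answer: √206252697989294902/2981 ≈ 1.5235e+5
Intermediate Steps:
√((-231019 - 199760)*(75098/((-271*(-66))) - 53883) + 173022) = √(-430779*(75098/17886 - 53883) + 173022) = √(-430779*(75098*(1/17886) - 53883) + 173022) = √(-430779*(37549/8943 - 53883) + 173022) = √(-430779*(-481838120/8943) + 173022) = √(69188581165160/2981 + 173022) = √(69189096943742/2981) = √206252697989294902/2981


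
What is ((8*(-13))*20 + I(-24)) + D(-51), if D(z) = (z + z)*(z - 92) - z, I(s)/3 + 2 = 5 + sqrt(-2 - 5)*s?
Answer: 12566 - 72*I*sqrt(7) ≈ 12566.0 - 190.49*I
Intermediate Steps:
I(s) = 9 + 3*I*s*sqrt(7) (I(s) = -6 + 3*(5 + sqrt(-2 - 5)*s) = -6 + 3*(5 + sqrt(-7)*s) = -6 + 3*(5 + (I*sqrt(7))*s) = -6 + 3*(5 + I*s*sqrt(7)) = -6 + (15 + 3*I*s*sqrt(7)) = 9 + 3*I*s*sqrt(7))
D(z) = -z + 2*z*(-92 + z) (D(z) = (2*z)*(-92 + z) - z = 2*z*(-92 + z) - z = -z + 2*z*(-92 + z))
((8*(-13))*20 + I(-24)) + D(-51) = ((8*(-13))*20 + (9 + 3*I*(-24)*sqrt(7))) - 51*(-185 + 2*(-51)) = (-104*20 + (9 - 72*I*sqrt(7))) - 51*(-185 - 102) = (-2080 + (9 - 72*I*sqrt(7))) - 51*(-287) = (-2071 - 72*I*sqrt(7)) + 14637 = 12566 - 72*I*sqrt(7)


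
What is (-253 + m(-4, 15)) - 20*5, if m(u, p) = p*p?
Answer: -128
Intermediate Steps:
m(u, p) = p²
(-253 + m(-4, 15)) - 20*5 = (-253 + 15²) - 20*5 = (-253 + 225) - 100 = -28 - 100 = -128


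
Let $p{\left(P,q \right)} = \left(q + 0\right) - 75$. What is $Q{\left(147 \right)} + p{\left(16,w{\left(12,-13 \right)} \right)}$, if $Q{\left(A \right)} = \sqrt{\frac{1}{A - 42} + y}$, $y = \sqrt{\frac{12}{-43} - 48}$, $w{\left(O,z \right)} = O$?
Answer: $-63 + \frac{\sqrt{194145 + 948150 i \sqrt{22317}}}{4515} \approx -61.135 + 1.8626 i$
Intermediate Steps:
$p{\left(P,q \right)} = -75 + q$ ($p{\left(P,q \right)} = q - 75 = -75 + q$)
$y = \frac{2 i \sqrt{22317}}{43}$ ($y = \sqrt{12 \left(- \frac{1}{43}\right) - 48} = \sqrt{- \frac{12}{43} - 48} = \sqrt{- \frac{2076}{43}} = \frac{2 i \sqrt{22317}}{43} \approx 6.9483 i$)
$Q{\left(A \right)} = \sqrt{\frac{1}{-42 + A} + \frac{2 i \sqrt{22317}}{43}}$ ($Q{\left(A \right)} = \sqrt{\frac{1}{A - 42} + \frac{2 i \sqrt{22317}}{43}} = \sqrt{\frac{1}{-42 + A} + \frac{2 i \sqrt{22317}}{43}}$)
$Q{\left(147 \right)} + p{\left(16,w{\left(12,-13 \right)} \right)} = \frac{\sqrt{43} \sqrt{\frac{43}{-42 + 147} + 2 i \sqrt{22317}}}{43} + \left(-75 + 12\right) = \frac{\sqrt{43} \sqrt{\frac{43}{105} + 2 i \sqrt{22317}}}{43} - 63 = -63 + \frac{\sqrt{43} \sqrt{\frac{43}{105} + 2 i \sqrt{22317}}}{43}$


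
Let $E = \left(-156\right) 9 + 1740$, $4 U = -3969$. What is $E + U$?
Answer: $- \frac{2625}{4} \approx -656.25$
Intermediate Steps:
$U = - \frac{3969}{4}$ ($U = \frac{1}{4} \left(-3969\right) = - \frac{3969}{4} \approx -992.25$)
$E = 336$ ($E = -1404 + 1740 = 336$)
$E + U = 336 - \frac{3969}{4} = - \frac{2625}{4}$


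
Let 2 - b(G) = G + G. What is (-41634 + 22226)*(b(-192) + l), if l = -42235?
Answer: 812205392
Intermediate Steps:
b(G) = 2 - 2*G (b(G) = 2 - (G + G) = 2 - 2*G)
(-41634 + 22226)*(b(-192) + l) = (-41634 + 22226)*((2 - 2*(-192)) - 42235) = -19408*((2 + 384) - 42235) = -19408*(386 - 42235) = -19408*(-41849) = 812205392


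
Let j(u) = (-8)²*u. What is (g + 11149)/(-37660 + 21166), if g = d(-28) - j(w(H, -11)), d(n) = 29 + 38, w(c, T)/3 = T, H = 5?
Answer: -6664/8247 ≈ -0.80805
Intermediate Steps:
w(c, T) = 3*T
d(n) = 67
j(u) = 64*u
g = 2179 (g = 67 - 64*3*(-11) = 67 - 64*(-33) = 67 - 1*(-2112) = 67 + 2112 = 2179)
(g + 11149)/(-37660 + 21166) = (2179 + 11149)/(-37660 + 21166) = 13328/(-16494) = 13328*(-1/16494) = -6664/8247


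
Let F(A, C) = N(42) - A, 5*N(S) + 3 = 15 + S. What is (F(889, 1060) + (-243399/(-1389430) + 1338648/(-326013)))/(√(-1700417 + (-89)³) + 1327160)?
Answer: -8838461570057270926/13297423491233994208229 + 133193609964997*I*√2405386/265948469824679884164580 ≈ -0.00066467 + 7.7674e-7*I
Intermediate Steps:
N(S) = 12/5 + S/5 (N(S) = -⅗ + (15 + S)/5 = -⅗ + (3 + S/5) = 12/5 + S/5)
F(A, C) = 54/5 - A (F(A, C) = (12/5 + (⅕)*42) - A = (12/5 + 42/5) - A = 54/5 - A)
(F(889, 1060) + (-243399/(-1389430) + 1338648/(-326013)))/(√(-1700417 + (-89)³) + 1327160) = ((54/5 - 1*889) + (-243399/(-1389430) + 1338648/(-326013)))/(√(-1700417 + (-89)³) + 1327160) = ((54/5 - 889) + (-243399*(-1/1389430) + 1338648*(-1/326013)))/(√(-1700417 - 704969) + 1327160) = (-4391/5 + (243399/1389430 - 446216/108671))/(√(-2405386) + 1327160) = (-4391/5 - 593535484151/150990747530)/(I*√2405386 + 1327160) = -133193609964997/(150990747530*(1327160 + I*√2405386))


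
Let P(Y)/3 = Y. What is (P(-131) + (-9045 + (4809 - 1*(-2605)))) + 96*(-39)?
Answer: -5768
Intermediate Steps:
P(Y) = 3*Y
(P(-131) + (-9045 + (4809 - 1*(-2605)))) + 96*(-39) = (3*(-131) + (-9045 + (4809 - 1*(-2605)))) + 96*(-39) = (-393 + (-9045 + (4809 + 2605))) - 3744 = (-393 + (-9045 + 7414)) - 3744 = (-393 - 1631) - 3744 = -2024 - 3744 = -5768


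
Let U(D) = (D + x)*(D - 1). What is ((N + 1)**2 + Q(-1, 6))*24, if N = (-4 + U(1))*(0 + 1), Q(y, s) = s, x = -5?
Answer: 360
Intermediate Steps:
U(D) = (-1 + D)*(-5 + D) (U(D) = (D - 5)*(D - 1) = (-5 + D)*(-1 + D) = (-1 + D)*(-5 + D))
N = -4 (N = (-4 + (5 + 1**2 - 6*1))*(0 + 1) = (-4 + (5 + 1 - 6))*1 = (-4 + 0)*1 = -4*1 = -4)
((N + 1)**2 + Q(-1, 6))*24 = ((-4 + 1)**2 + 6)*24 = ((-3)**2 + 6)*24 = (9 + 6)*24 = 15*24 = 360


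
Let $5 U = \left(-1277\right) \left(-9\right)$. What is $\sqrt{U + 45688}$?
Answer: $\frac{\sqrt{1199665}}{5} \approx 219.06$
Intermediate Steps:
$U = \frac{11493}{5}$ ($U = \frac{\left(-1277\right) \left(-9\right)}{5} = \frac{1}{5} \cdot 11493 = \frac{11493}{5} \approx 2298.6$)
$\sqrt{U + 45688} = \sqrt{\frac{11493}{5} + 45688} = \sqrt{\frac{239933}{5}} = \frac{\sqrt{1199665}}{5}$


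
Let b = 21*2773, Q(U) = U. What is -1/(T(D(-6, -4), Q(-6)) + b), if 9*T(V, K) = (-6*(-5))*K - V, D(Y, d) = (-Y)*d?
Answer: -3/174647 ≈ -1.7178e-5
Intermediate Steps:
D(Y, d) = -Y*d
b = 58233
T(V, K) = -V/9 + 10*K/3 (T(V, K) = ((-6*(-5))*K - V)/9 = (30*K - V)/9 = (-V + 30*K)/9 = -V/9 + 10*K/3)
-1/(T(D(-6, -4), Q(-6)) + b) = -1/((-(-1)*(-6)*(-4)/9 + (10/3)*(-6)) + 58233) = -1/((-1/9*(-24) - 20) + 58233) = -1/((8/3 - 20) + 58233) = -1/(-52/3 + 58233) = -1/174647/3 = -1*3/174647 = -3/174647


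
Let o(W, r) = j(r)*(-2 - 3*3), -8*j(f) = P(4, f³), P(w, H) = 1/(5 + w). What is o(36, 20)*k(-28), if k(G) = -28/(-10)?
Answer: 77/180 ≈ 0.42778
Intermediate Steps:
k(G) = 14/5 (k(G) = -28*(-⅒) = 14/5)
j(f) = -1/72 (j(f) = -1/(8*(5 + 4)) = -⅛/9 = -⅛*⅑ = -1/72)
o(W, r) = 11/72 (o(W, r) = -(-2 - 3*3)/72 = -(-2 - 9)/72 = -1/72*(-11) = 11/72)
o(36, 20)*k(-28) = (11/72)*(14/5) = 77/180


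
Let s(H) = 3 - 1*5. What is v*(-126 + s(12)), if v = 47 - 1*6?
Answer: -5248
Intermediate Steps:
s(H) = -2 (s(H) = 3 - 5 = -2)
v = 41 (v = 47 - 6 = 41)
v*(-126 + s(12)) = 41*(-126 - 2) = 41*(-128) = -5248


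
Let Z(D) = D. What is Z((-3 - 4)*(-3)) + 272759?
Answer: 272780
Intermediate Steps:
Z((-3 - 4)*(-3)) + 272759 = (-3 - 4)*(-3) + 272759 = -7*(-3) + 272759 = 21 + 272759 = 272780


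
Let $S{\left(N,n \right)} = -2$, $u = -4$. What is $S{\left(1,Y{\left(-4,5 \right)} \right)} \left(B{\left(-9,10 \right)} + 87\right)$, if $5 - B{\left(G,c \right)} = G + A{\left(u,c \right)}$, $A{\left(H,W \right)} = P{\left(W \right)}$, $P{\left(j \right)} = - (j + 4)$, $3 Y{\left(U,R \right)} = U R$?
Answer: $-230$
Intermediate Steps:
$Y{\left(U,R \right)} = \frac{R U}{3}$ ($Y{\left(U,R \right)} = \frac{U R}{3} = \frac{R U}{3}$)
$P{\left(j \right)} = -4 - j$ ($P{\left(j \right)} = - (4 + j) = -4 - j$)
$A{\left(H,W \right)} = -4 - W$
$B{\left(G,c \right)} = 9 + c - G$ ($B{\left(G,c \right)} = 5 - \left(G - \left(4 + c\right)\right) = 5 - \left(-4 + G - c\right) = 5 + \left(4 + c - G\right) = 9 + c - G$)
$S{\left(1,Y{\left(-4,5 \right)} \right)} \left(B{\left(-9,10 \right)} + 87\right) = - 2 \left(\left(9 + 10 - -9\right) + 87\right) = - 2 \left(\left(9 + 10 + 9\right) + 87\right) = - 2 \left(28 + 87\right) = \left(-2\right) 115 = -230$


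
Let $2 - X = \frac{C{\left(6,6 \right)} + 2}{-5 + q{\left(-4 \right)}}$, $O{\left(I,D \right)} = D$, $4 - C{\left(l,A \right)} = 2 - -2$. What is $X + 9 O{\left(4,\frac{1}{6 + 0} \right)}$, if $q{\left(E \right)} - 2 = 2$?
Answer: $\frac{11}{2} \approx 5.5$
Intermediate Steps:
$q{\left(E \right)} = 4$ ($q{\left(E \right)} = 2 + 2 = 4$)
$C{\left(l,A \right)} = 0$ ($C{\left(l,A \right)} = 4 - \left(2 - -2\right) = 4 - \left(2 + 2\right) = 4 - 4 = 0$)
$X = 4$ ($X = 2 - \frac{0 + 2}{-5 + 4} = 2 - \frac{2}{-1} = 2 - 2 \left(-1\right) = 2 - -2 = 2 + 2 = 4$)
$X + 9 O{\left(4,\frac{1}{6 + 0} \right)} = 4 + \frac{9}{6 + 0} = 4 + \frac{9}{6} = 4 + 9 \cdot \frac{1}{6} = 4 + \frac{3}{2} = \frac{11}{2}$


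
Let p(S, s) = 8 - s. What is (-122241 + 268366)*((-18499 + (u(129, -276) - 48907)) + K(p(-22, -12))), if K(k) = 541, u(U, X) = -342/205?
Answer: -400606568075/41 ≈ -9.7709e+9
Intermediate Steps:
u(U, X) = -342/205 (u(U, X) = -342*1/205 = -342/205)
(-122241 + 268366)*((-18499 + (u(129, -276) - 48907)) + K(p(-22, -12))) = (-122241 + 268366)*((-18499 + (-342/205 - 48907)) + 541) = 146125*((-18499 - 10026277/205) + 541) = 146125*(-13818572/205 + 541) = 146125*(-13707667/205) = -400606568075/41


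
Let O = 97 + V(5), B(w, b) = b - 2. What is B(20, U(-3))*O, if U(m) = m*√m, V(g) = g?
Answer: -204 - 306*I*√3 ≈ -204.0 - 530.01*I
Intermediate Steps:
U(m) = m^(3/2)
B(w, b) = -2 + b
O = 102 (O = 97 + 5 = 102)
B(20, U(-3))*O = (-2 + (-3)^(3/2))*102 = (-2 - 3*I*√3)*102 = -204 - 306*I*√3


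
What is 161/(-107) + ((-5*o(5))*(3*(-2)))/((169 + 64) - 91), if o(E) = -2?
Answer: -14641/7597 ≈ -1.9272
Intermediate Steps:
161/(-107) + ((-5*o(5))*(3*(-2)))/((169 + 64) - 91) = 161/(-107) + ((-5*(-2))*(3*(-2)))/((169 + 64) - 91) = 161*(-1/107) + (10*(-6))/(233 - 91) = -161/107 - 60/142 = -161/107 - 60*1/142 = -161/107 - 30/71 = -14641/7597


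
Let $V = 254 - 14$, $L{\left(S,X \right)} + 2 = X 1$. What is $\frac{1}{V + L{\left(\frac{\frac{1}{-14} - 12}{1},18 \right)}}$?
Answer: $\frac{1}{256} \approx 0.0039063$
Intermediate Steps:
$L{\left(S,X \right)} = -2 + X$ ($L{\left(S,X \right)} = -2 + X 1 = -2 + X$)
$V = 240$ ($V = 254 - 14 = 240$)
$\frac{1}{V + L{\left(\frac{\frac{1}{-14} - 12}{1},18 \right)}} = \frac{1}{240 + \left(-2 + 18\right)} = \frac{1}{240 + 16} = \frac{1}{256}$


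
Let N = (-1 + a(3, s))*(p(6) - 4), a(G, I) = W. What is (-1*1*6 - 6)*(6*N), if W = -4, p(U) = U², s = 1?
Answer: 11520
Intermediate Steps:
a(G, I) = -4
N = -160 (N = (-1 - 4)*(6² - 4) = -5*(36 - 4) = -5*32 = -160)
(-1*1*6 - 6)*(6*N) = (-1*1*6 - 6)*(6*(-160)) = (-1*6 - 6)*(-960) = (-6 - 6)*(-960) = -12*(-960) = 11520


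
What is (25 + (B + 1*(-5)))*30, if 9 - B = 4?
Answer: 750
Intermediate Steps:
B = 5 (B = 9 - 1*4 = 9 - 4 = 5)
(25 + (B + 1*(-5)))*30 = (25 + (5 + 1*(-5)))*30 = (25 + (5 - 5))*30 = (25 + 0)*30 = 25*30 = 750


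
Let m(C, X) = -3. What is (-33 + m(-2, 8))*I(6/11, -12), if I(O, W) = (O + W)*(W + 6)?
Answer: -27216/11 ≈ -2474.2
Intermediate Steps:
I(O, W) = (6 + W)*(O + W) (I(O, W) = (O + W)*(6 + W) = (6 + W)*(O + W))
(-33 + m(-2, 8))*I(6/11, -12) = (-33 - 3)*((-12)² + 6*(6/11) + 6*(-12) + (6/11)*(-12)) = -36*(144 + 6*(6*(1/11)) - 72 + (6*(1/11))*(-12)) = -36*(144 + 6*(6/11) - 72 + (6/11)*(-12)) = -36*(144 + 36/11 - 72 - 72/11) = -36*756/11 = -27216/11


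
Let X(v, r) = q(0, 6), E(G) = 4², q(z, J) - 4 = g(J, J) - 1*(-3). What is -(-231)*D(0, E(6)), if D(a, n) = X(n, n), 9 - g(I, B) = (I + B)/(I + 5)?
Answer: 3444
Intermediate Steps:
g(I, B) = 9 - (B + I)/(5 + I) (g(I, B) = 9 - (I + B)/(I + 5) = 9 - (B + I)/(5 + I))
q(z, J) = 7 + (45 + 7*J)/(5 + J) (q(z, J) = 4 + ((45 - J + 8*J)/(5 + J) - 1*(-3)) = 4 + ((45 + 7*J)/(5 + J) + 3) = 4 + (3 + (45 + 7*J)/(5 + J)) = 7 + (45 + 7*J)/(5 + J))
E(G) = 16
X(v, r) = 164/11 (X(v, r) = 2*(40 + 7*6)/(5 + 6) = 2*(40 + 42)/11 = 2*(1/11)*82 = 164/11)
D(a, n) = 164/11
-(-231)*D(0, E(6)) = -(-231)*164/11 = -21*(-164) = 3444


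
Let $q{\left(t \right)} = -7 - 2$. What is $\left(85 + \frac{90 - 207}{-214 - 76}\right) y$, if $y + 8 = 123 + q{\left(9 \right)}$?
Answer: $\frac{1312651}{145} \approx 9052.8$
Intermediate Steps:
$q{\left(t \right)} = -9$
$y = 106$ ($y = -8 + \left(123 - 9\right) = -8 + 114 = 106$)
$\left(85 + \frac{90 - 207}{-214 - 76}\right) y = \left(85 + \frac{90 - 207}{-214 - 76}\right) 106 = \left(85 - \frac{117}{-290}\right) 106 = \left(85 - - \frac{117}{290}\right) 106 = \left(85 + \frac{117}{290}\right) 106 = \frac{24767}{290} \cdot 106 = \frac{1312651}{145}$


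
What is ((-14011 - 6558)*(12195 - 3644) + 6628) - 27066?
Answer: -175905957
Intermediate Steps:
((-14011 - 6558)*(12195 - 3644) + 6628) - 27066 = (-20569*8551 + 6628) - 27066 = (-175885519 + 6628) - 27066 = -175878891 - 27066 = -175905957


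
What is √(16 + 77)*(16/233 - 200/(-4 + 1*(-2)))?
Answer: 23348*√93/699 ≈ 322.12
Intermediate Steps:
√(16 + 77)*(16/233 - 200/(-4 + 1*(-2))) = √93*(16*(1/233) - 200/(-4 - 2)) = √93*(16/233 - 200/(-6)) = √93*(16/233 - 200*(-⅙)) = √93*(16/233 + 100/3) = √93*(23348/699) = 23348*√93/699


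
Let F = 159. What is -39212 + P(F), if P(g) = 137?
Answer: -39075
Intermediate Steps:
-39212 + P(F) = -39212 + 137 = -39075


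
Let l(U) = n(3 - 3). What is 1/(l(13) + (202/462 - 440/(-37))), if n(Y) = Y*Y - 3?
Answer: 8547/79736 ≈ 0.10719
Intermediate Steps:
n(Y) = -3 + Y² (n(Y) = Y² - 3 = -3 + Y²)
l(U) = -3 (l(U) = -3 + (3 - 3)² = -3 + 0² = -3 + 0 = -3)
1/(l(13) + (202/462 - 440/(-37))) = 1/(-3 + (202/462 - 440/(-37))) = 1/(-3 + (202*(1/462) - 440*(-1/37))) = 1/(-3 + (101/231 + 440/37)) = 1/(-3 + 105377/8547) = 1/(79736/8547) = 8547/79736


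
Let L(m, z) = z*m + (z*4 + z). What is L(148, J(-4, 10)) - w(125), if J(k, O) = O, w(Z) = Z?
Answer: 1405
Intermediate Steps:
L(m, z) = 5*z + m*z (L(m, z) = m*z + (4*z + z) = m*z + 5*z = 5*z + m*z)
L(148, J(-4, 10)) - w(125) = 10*(5 + 148) - 1*125 = 10*153 - 125 = 1530 - 125 = 1405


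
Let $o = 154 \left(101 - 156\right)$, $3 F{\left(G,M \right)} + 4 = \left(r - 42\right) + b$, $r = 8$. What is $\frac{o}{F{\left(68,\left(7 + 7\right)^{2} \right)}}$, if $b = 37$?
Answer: $25410$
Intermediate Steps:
$F{\left(G,M \right)} = - \frac{1}{3}$ ($F{\left(G,M \right)} = - \frac{4}{3} + \frac{\left(8 - 42\right) + 37}{3} = - \frac{4}{3} + \frac{-34 + 37}{3} = - \frac{4}{3} + \frac{1}{3} \cdot 3 = - \frac{4}{3} + 1 = - \frac{1}{3}$)
$o = -8470$ ($o = 154 \left(-55\right) = -8470$)
$\frac{o}{F{\left(68,\left(7 + 7\right)^{2} \right)}} = - \frac{8470}{- \frac{1}{3}} = \left(-8470\right) \left(-3\right) = 25410$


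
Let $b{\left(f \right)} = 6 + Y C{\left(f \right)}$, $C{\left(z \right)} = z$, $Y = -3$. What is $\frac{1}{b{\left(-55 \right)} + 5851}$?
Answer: $\frac{1}{6022} \approx 0.00016606$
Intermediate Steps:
$b{\left(f \right)} = 6 - 3 f$
$\frac{1}{b{\left(-55 \right)} + 5851} = \frac{1}{\left(6 - -165\right) + 5851} = \frac{1}{\left(6 + 165\right) + 5851} = \frac{1}{171 + 5851} = \frac{1}{6022}$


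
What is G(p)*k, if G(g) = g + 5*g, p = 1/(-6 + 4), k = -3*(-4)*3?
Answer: -108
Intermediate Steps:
k = 36 (k = 12*3 = 36)
p = -½ (p = 1/(-2) = -½ ≈ -0.50000)
G(g) = 6*g
G(p)*k = (6*(-½))*36 = -3*36 = -108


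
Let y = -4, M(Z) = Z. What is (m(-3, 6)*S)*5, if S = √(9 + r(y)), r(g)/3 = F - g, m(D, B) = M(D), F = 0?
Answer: -15*√21 ≈ -68.739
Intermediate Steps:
m(D, B) = D
r(g) = -3*g (r(g) = 3*(0 - g) = 3*(-g) = -3*g)
S = √21 (S = √(9 - 3*(-4)) = √(9 + 12) = √21 ≈ 4.5826)
(m(-3, 6)*S)*5 = -3*√21*5 = -15*√21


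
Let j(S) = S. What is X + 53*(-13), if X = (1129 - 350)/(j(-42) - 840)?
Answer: -608477/882 ≈ -689.88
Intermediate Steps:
X = -779/882 (X = (1129 - 350)/(-42 - 840) = 779/(-882) = 779*(-1/882) = -779/882 ≈ -0.88322)
X + 53*(-13) = -779/882 + 53*(-13) = -779/882 - 689 = -608477/882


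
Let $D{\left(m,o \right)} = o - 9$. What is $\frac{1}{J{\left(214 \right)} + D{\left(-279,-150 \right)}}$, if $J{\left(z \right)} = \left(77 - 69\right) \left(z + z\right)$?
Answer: $\frac{1}{3265} \approx 0.00030628$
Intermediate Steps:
$D{\left(m,o \right)} = -9 + o$
$J{\left(z \right)} = 16 z$ ($J{\left(z \right)} = 8 \cdot 2 z = 16 z$)
$\frac{1}{J{\left(214 \right)} + D{\left(-279,-150 \right)}} = \frac{1}{16 \cdot 214 - 159} = \frac{1}{3424 - 159} = \frac{1}{3265}$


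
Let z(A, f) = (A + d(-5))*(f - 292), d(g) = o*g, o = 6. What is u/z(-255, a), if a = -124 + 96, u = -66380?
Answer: -3319/4560 ≈ -0.72785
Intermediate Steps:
d(g) = 6*g
a = -28
z(A, f) = (-292 + f)*(-30 + A) (z(A, f) = (A + 6*(-5))*(f - 292) = (A - 30)*(-292 + f) = (-30 + A)*(-292 + f) = (-292 + f)*(-30 + A))
u/z(-255, a) = -66380/(8760 - 292*(-255) - 30*(-28) - 255*(-28)) = -66380/(8760 + 74460 + 840 + 7140) = -66380/91200 = -66380*1/91200 = -3319/4560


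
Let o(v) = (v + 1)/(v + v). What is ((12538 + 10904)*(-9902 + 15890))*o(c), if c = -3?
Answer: 46790232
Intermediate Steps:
o(v) = (1 + v)/(2*v) (o(v) = (1 + v)/((2*v)) = (1 + v)*(1/(2*v)) = (1 + v)/(2*v))
((12538 + 10904)*(-9902 + 15890))*o(c) = ((12538 + 10904)*(-9902 + 15890))*((½)*(1 - 3)/(-3)) = (23442*5988)*((½)*(-⅓)*(-2)) = 140370696*(⅓) = 46790232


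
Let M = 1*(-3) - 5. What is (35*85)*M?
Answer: -23800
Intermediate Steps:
M = -8 (M = -3 - 5 = -8)
(35*85)*M = (35*85)*(-8) = 2975*(-8) = -23800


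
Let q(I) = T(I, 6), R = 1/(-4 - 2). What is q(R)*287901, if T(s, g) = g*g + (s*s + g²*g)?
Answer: 290236197/4 ≈ 7.2559e+7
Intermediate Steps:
R = -⅙ (R = 1/(-6) = -⅙ ≈ -0.16667)
T(s, g) = g² + g³ + s² (T(s, g) = g² + (s² + g³) = g² + (g³ + s²) = g² + g³ + s²)
q(I) = 252 + I² (q(I) = 6² + 6³ + I² = 36 + 216 + I² = 252 + I²)
q(R)*287901 = (252 + (-⅙)²)*287901 = (252 + 1/36)*287901 = (9073/36)*287901 = 290236197/4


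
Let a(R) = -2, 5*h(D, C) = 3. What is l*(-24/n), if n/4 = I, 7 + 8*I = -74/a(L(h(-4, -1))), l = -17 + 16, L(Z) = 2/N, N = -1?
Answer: 8/5 ≈ 1.6000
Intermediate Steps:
h(D, C) = ⅗ (h(D, C) = (⅕)*3 = ⅗)
L(Z) = -2 (L(Z) = 2/(-1) = 2*(-1) = -2)
l = -1
I = 15/4 (I = -7/8 + (-74/(-2))/8 = -7/8 + (-74*(-½))/8 = -7/8 + (⅛)*37 = -7/8 + 37/8 = 15/4 ≈ 3.7500)
n = 15 (n = 4*(15/4) = 15)
l*(-24/n) = -(-24)/15 = -1*(-8/5) = 8/5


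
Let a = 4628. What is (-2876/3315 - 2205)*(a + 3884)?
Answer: -62243582912/3315 ≈ -1.8776e+7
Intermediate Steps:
(-2876/3315 - 2205)*(a + 3884) = (-2876/3315 - 2205)*(4628 + 3884) = (-2876*1/3315 - 2205)*8512 = (-2876/3315 - 2205)*8512 = -7312451/3315*8512 = -62243582912/3315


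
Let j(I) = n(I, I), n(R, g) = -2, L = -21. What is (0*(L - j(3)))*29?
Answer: 0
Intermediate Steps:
j(I) = -2
(0*(L - j(3)))*29 = (0*(-21 - 1*(-2)))*29 = (0*(-21 + 2))*29 = (0*(-19))*29 = 0*29 = 0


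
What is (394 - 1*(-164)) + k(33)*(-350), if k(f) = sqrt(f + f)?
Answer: 558 - 350*sqrt(66) ≈ -2285.4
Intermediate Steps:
k(f) = sqrt(2)*sqrt(f) (k(f) = sqrt(2*f) = sqrt(2)*sqrt(f))
(394 - 1*(-164)) + k(33)*(-350) = (394 - 1*(-164)) + (sqrt(2)*sqrt(33))*(-350) = (394 + 164) + sqrt(66)*(-350) = 558 - 350*sqrt(66)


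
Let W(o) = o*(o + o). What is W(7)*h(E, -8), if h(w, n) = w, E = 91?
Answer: 8918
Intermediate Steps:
W(o) = 2*o**2 (W(o) = o*(2*o) = 2*o**2)
W(7)*h(E, -8) = (2*7**2)*91 = (2*49)*91 = 98*91 = 8918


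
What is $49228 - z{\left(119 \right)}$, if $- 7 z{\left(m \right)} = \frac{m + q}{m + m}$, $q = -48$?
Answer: $\frac{82013919}{1666} \approx 49228.0$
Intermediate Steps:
$z{\left(m \right)} = - \frac{-48 + m}{14 m}$ ($z{\left(m \right)} = - \frac{\left(m - 48\right) \frac{1}{m + m}}{7} = - \frac{\left(-48 + m\right) \frac{1}{2 m}}{7} = - \frac{\frac{1}{2} \frac{1}{m} \left(-48 + m\right)}{7} = - \frac{-48 + m}{14 m}$)
$49228 - z{\left(119 \right)} = 49228 - \frac{48 - 119}{14 \cdot 119} = 49228 - \frac{1}{14} \cdot \frac{1}{119} \left(48 - 119\right) = 49228 - \frac{1}{14} \cdot \frac{1}{119} \left(-71\right) = 49228 - - \frac{71}{1666} = 49228 + \frac{71}{1666} = \frac{82013919}{1666}$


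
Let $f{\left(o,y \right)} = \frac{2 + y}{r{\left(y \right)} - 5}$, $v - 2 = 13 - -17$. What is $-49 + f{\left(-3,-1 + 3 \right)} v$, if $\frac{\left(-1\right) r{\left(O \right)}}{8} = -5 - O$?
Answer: $- \frac{2371}{51} \approx -46.49$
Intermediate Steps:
$r{\left(O \right)} = 40 + 8 O$ ($r{\left(O \right)} = - 8 \left(-5 - O\right) = 40 + 8 O$)
$v = 32$ ($v = 2 + \left(13 - -17\right) = 2 + \left(13 + 17\right) = 2 + 30 = 32$)
$f{\left(o,y \right)} = \frac{2 + y}{35 + 8 y}$ ($f{\left(o,y \right)} = \frac{2 + y}{\left(40 + 8 y\right) - 5} = \frac{2 + y}{35 + 8 y}$)
$-49 + f{\left(-3,-1 + 3 \right)} v = -49 + \frac{2 + \left(-1 + 3\right)}{35 + 8 \left(-1 + 3\right)} 32 = -49 + \frac{2 + 2}{35 + 8 \cdot 2} \cdot 32 = -49 + \frac{1}{35 + 16} \cdot 4 \cdot 32 = -49 + \frac{1}{51} \cdot 4 \cdot 32 = -49 + \frac{4}{51} \cdot 32 = -49 + \frac{128}{51} = - \frac{2371}{51}$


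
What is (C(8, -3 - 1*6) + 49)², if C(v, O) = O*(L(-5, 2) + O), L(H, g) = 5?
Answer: 7225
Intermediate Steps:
C(v, O) = O*(5 + O)
(C(8, -3 - 1*6) + 49)² = ((-3 - 1*6)*(5 + (-3 - 1*6)) + 49)² = ((-3 - 6)*(5 + (-3 - 6)) + 49)² = (-9*(5 - 9) + 49)² = (-9*(-4) + 49)² = (36 + 49)² = 85² = 7225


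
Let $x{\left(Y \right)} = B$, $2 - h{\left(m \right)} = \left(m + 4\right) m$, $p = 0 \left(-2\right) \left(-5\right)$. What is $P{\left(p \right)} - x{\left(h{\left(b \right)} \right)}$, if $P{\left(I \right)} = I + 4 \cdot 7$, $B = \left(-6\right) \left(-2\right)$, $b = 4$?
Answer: $16$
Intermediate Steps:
$p = 0$ ($p = 0 \left(-5\right) = 0$)
$h{\left(m \right)} = 2 - m \left(4 + m\right)$ ($h{\left(m \right)} = 2 - \left(m + 4\right) m = 2 - \left(4 + m\right) m = 2 - m \left(4 + m\right)$)
$B = 12$
$x{\left(Y \right)} = 12$
$P{\left(I \right)} = 28 + I$ ($P{\left(I \right)} = I + 28 = 28 + I$)
$P{\left(p \right)} - x{\left(h{\left(b \right)} \right)} = \left(28 + 0\right) - 12 = 28 - 12 = 16$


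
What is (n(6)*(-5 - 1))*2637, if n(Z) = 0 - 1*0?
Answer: 0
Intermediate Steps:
n(Z) = 0 (n(Z) = 0 + 0 = 0)
(n(6)*(-5 - 1))*2637 = (0*(-5 - 1))*2637 = (0*(-6))*2637 = 0*2637 = 0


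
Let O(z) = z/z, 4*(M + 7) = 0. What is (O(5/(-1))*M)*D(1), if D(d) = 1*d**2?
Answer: -7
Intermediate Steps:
M = -7 (M = -7 + (1/4)*0 = -7 + 0 = -7)
O(z) = 1
D(d) = d**2
(O(5/(-1))*M)*D(1) = (1*(-7))*1**2 = -7*1 = -7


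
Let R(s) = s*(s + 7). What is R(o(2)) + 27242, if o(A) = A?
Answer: 27260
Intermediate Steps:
R(s) = s*(7 + s)
R(o(2)) + 27242 = 2*(7 + 2) + 27242 = 2*9 + 27242 = 18 + 27242 = 27260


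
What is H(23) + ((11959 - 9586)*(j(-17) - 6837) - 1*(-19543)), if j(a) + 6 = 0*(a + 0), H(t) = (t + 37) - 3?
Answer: -16218839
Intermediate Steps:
H(t) = 34 + t (H(t) = (37 + t) - 3 = 34 + t)
j(a) = -6 (j(a) = -6 + 0*(a + 0) = -6 + 0*a = -6 + 0 = -6)
H(23) + ((11959 - 9586)*(j(-17) - 6837) - 1*(-19543)) = (34 + 23) + ((11959 - 9586)*(-6 - 6837) - 1*(-19543)) = 57 + (2373*(-6843) + 19543) = 57 + (-16238439 + 19543) = 57 - 16218896 = -16218839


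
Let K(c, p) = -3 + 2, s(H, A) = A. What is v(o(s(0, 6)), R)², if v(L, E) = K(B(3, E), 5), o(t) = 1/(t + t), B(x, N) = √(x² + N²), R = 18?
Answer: 1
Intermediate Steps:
B(x, N) = √(N² + x²)
o(t) = 1/(2*t)
K(c, p) = -1
v(L, E) = -1
v(o(s(0, 6)), R)² = (-1)² = 1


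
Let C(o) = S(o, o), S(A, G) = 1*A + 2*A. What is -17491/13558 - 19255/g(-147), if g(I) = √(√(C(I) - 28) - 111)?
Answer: -17491/13558 - 19255/√(-111 + I*√469) ≈ -175.46 + 1802.2*I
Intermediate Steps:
S(A, G) = 3*A (S(A, G) = A + 2*A = 3*A)
C(o) = 3*o
g(I) = √(-111 + √(-28 + 3*I)) (g(I) = √(√(3*I - 28) - 111) = √(√(-28 + 3*I) - 111) = √(-111 + √(-28 + 3*I)))
-17491/13558 - 19255/g(-147) = -17491/13558 - 19255/√(-111 + √(-28 + 3*(-147))) = -17491*1/13558 - 19255/√(-111 + √(-28 - 441)) = -17491/13558 - 19255/√(-111 + √(-469)) = -17491/13558 - 19255/√(-111 + I*√469)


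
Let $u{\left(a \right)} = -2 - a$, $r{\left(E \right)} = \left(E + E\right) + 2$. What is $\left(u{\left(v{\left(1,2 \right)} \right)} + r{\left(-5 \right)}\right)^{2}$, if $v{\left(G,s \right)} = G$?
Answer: $121$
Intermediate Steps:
$r{\left(E \right)} = 2 + 2 E$ ($r{\left(E \right)} = 2 E + 2 = 2 + 2 E$)
$\left(u{\left(v{\left(1,2 \right)} \right)} + r{\left(-5 \right)}\right)^{2} = \left(\left(-2 - 1\right) + \left(2 + 2 \left(-5\right)\right)\right)^{2} = \left(\left(-2 - 1\right) + \left(2 - 10\right)\right)^{2} = \left(-3 - 8\right)^{2} = \left(-11\right)^{2} = 121$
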